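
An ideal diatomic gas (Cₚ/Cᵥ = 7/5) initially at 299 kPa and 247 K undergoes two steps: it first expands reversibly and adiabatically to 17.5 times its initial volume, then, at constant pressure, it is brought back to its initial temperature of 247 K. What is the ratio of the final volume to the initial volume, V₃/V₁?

Adiabatic step: V₂/V₁ = 17.5; T₂ = T₁·(1/17.5)^(2/5) = 78.61 K.
Isobaric step: V₃/V₂ = T₃/T₂ = 247/78.61.
V₃/V₁ = (V₂/V₁)(V₃/V₂) = 17.5 × (247/78.61) = 54.99.

V₃/V₁ ≈ 55.0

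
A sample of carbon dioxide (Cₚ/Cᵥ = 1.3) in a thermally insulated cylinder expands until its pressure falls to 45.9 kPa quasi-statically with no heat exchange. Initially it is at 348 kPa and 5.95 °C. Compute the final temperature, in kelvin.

Along an adiabat T P^((1−γ)/γ) is constant, so T₂ = T₁ (P₂/P₁)^((γ−1)/γ).
T₁ = 5.95 °C = 279.1 K.
T₂ = 279.1 × (45.9/348)^(0.231) = 174.9 K.

T₂ ≈ 175 K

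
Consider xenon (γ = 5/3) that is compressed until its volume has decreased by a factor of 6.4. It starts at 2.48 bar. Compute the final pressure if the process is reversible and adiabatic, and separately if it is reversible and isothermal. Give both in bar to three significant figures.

adiabatic: 54.7 bar; isothermal: 15.9 bar

Isothermal: P₂ = P₁(V₁/V₂) = 2.48×6.4 = 15.87 bar.
Adiabatic: P₂ = P₁(V₁/V₂)^γ = 2.48×6.4^(5/3) = 54.71 bar.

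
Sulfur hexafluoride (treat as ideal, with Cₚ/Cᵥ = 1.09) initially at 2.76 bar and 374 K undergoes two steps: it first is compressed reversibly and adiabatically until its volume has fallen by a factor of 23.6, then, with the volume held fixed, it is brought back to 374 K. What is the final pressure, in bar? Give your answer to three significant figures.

P₃ ≈ 65.1 bar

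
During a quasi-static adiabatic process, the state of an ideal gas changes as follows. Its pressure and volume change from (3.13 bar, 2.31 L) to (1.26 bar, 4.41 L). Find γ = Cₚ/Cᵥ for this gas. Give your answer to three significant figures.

γ ≈ 1.41

PV^γ = const ⇒ γ = ln(P₂/P₁) / ln(V₁/V₂).
γ = ln(1.26/3.13) / ln(2.31/4.41) = 1.407.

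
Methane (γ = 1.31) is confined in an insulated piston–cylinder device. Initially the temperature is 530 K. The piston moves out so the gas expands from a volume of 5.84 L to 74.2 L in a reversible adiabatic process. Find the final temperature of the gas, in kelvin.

Adiabatic: T₁V₁^(γ−1) = T₂V₂^(γ−1) ⇒ T₂ = T₁ (V₁/V₂)^(γ−1).
T₂ = 530 × (5.84/74.2)^(0.31) = 241 K.

T₂ ≈ 241 K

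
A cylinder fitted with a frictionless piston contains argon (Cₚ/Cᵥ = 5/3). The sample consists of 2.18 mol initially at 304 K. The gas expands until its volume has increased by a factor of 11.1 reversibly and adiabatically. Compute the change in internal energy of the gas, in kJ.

ΔU ≈ -6.60 kJ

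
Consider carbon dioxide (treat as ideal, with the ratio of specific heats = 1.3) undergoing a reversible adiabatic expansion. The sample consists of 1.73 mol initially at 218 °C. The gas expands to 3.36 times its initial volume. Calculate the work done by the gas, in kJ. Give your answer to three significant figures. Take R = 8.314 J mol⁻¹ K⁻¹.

W ≈ 7.18 kJ

For a reversible adiabat TV^(γ−1) is constant, so T₂ = T₁ (V₁/V₂)^(γ−1).
T₁ = 218 °C = 491.1 K.
T₂ = 491.1 × (1/3.36)^(0.3) = 341.4 K.
Q = 0, so ΔU = W_on_gas = nCᵥΔT with Cᵥ = R/(γ−1) = 27.71 J/(mol·K).
ΔU = 1.73 × 27.71 × (341.4 − 491.1) = -7178 J.
Work done by the gas = −ΔU = 7178 J.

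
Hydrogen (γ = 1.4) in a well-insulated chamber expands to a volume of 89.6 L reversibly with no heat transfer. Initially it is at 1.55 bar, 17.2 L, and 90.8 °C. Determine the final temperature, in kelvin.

T₂ ≈ 188 K

Adiabatic: T₁V₁^(γ−1) = T₂V₂^(γ−1) ⇒ T₂ = T₁ (V₁/V₂)^(γ−1).
T₁ = 90.8 °C = 363.9 K.
T₂ = 363.9 × (17.2/89.6)^(0.4) = 188.1 K.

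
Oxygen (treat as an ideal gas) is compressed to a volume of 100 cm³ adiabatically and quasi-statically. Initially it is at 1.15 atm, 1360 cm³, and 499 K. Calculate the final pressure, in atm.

Since PV^γ is constant along a reversible adiabat, P₂ = P₁ (V₁/V₂)^γ.
γ = 7/5 for a diatomic ideal gas.
P₂ = 1.15 × (1360/100)^(7/5) = 44.43 atm.

P₂ ≈ 44.4 atm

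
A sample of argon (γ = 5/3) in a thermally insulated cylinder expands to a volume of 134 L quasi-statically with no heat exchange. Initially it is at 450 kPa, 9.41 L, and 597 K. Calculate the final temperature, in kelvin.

Adiabatic: T₁V₁^(γ−1) = T₂V₂^(γ−1) ⇒ T₂ = T₁ (V₁/V₂)^(γ−1).
T₂ = 597 × (9.41/134)^(2/3) = 101.6 K.

T₂ ≈ 102 K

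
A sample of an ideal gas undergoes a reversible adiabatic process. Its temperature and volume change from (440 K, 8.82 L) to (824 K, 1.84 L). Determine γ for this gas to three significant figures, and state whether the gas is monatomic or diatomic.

TV^(γ−1) = const ⇒ γ − 1 = ln(T₂/T₁) / ln(V₁/V₂).
γ = 1 + ln(824/440) / ln(8.82/1.84) = 1.4.
γ ≈ 1.40 is close to 7/5, so the gas is diatomic.

γ ≈ 1.40; diatomic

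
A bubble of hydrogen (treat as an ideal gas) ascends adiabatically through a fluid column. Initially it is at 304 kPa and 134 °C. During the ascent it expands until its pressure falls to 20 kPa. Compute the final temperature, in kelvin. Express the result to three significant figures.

Adiabatic: T₂/T₁ = (P₂/P₁)^((γ−1)/γ).
For a diatomic ideal gas γ = 7/5, so (γ−1)/γ = 2/7.
T₁ = 134 °C = 407.1 K.
T₂ = 407.1 × (20/304)^(2/7) = 187.1 K.

T₂ ≈ 187 K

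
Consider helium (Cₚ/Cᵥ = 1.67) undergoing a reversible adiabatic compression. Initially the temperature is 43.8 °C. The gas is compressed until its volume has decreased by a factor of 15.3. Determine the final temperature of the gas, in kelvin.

For a reversible adiabat TV^(γ−1) is constant, so T₂ = T₁ (V₁/V₂)^(γ−1).
T₁ = 43.8 °C = 316.9 K.
T₂ = 316.9 × 15.3^(0.67) = 1971 K.

T₂ ≈ 1970 K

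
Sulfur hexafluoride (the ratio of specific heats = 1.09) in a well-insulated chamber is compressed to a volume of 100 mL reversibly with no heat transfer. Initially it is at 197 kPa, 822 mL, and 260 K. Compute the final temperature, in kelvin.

T₂ ≈ 314 K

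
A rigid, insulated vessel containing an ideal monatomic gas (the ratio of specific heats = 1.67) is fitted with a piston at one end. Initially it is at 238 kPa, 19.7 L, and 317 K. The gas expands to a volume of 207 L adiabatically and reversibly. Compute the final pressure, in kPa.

P₂ ≈ 4.68 kPa

Adiabatic: P₁V₁^γ = P₂V₂^γ ⇒ P₂ = P₁ (V₁/V₂)^γ.
P₂ = 238 × (19.7/207)^(1.67) = 4.685 kPa.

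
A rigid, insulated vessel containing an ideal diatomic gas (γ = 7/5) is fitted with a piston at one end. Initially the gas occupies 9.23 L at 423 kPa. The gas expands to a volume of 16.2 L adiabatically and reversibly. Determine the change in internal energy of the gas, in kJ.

P₂ = P₁(V₁/V₂)^γ = 423×(9.23/16.2)^(7/5) = 192.4 kPa.
For a reversible adiabat, W_by_gas = (P₁V₁ − P₂V₂)/(γ−1).
W_by = (423000×0.00923 − 192400×0.0162) / (2/5) = 1967 J.
Q = 0 ⇒ ΔU = −W_by = -1967 J.

ΔU ≈ -1.97 kJ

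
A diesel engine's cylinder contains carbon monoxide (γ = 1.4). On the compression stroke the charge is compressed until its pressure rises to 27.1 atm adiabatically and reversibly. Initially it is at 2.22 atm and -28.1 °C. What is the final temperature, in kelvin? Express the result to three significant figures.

T₂ ≈ 501 K

Adiabatic: T₂/T₁ = (P₂/P₁)^((γ−1)/γ).
T₁ = -28.1 °C = 245 K.
T₂ = 245 × (27.1/2.22)^(0.286) = 500.9 K.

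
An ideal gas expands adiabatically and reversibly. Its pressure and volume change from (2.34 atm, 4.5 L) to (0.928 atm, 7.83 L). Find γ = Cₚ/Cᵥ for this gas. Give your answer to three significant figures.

PV^γ = const ⇒ γ = ln(P₂/P₁) / ln(V₁/V₂).
γ = ln(0.928/2.34) / ln(4.5/7.83) = 1.67.

γ ≈ 1.67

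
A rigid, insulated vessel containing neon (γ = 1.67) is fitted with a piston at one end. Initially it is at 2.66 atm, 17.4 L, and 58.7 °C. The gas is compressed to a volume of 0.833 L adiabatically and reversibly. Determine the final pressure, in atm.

Adiabatic: P₁V₁^γ = P₂V₂^γ ⇒ P₂ = P₁ (V₁/V₂)^γ.
P₂ = 2.66 × (17.4/0.833)^(1.67) = 425.7 atm.

P₂ ≈ 426 atm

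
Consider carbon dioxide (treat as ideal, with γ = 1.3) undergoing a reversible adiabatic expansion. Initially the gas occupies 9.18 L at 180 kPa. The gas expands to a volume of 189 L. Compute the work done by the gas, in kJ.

W ≈ 3.29 kJ

P₂ = P₁(V₁/V₂)^γ = 180×(9.18/189)^(1.3) = 3.528 kPa.
For a reversible adiabat, W_by_gas = (P₁V₁ − P₂V₂)/(γ−1).
W_by = (180000×0.00918 − 3528×0.189) / (0.3) = 3285 J.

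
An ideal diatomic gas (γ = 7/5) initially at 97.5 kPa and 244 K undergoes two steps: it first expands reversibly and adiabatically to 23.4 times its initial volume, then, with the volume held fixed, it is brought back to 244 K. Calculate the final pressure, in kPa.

P₃ ≈ 4.17 kPa

Adiabatic step (PV^γ = const): P₂ = 97.5×(1/23.4)^(7/5) = 1.181 kPa; T₂ = 244×(1/23.4)^(2/5) = 69.14 K.
Isochoric: P₃ = P₂(T₃/T₂) = 1.181 × (244/69.14) = 4.167 kPa.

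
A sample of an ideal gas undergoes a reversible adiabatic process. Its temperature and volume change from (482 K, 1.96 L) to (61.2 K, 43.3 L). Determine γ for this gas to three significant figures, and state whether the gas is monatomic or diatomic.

TV^(γ−1) = const ⇒ γ − 1 = ln(T₂/T₁) / ln(V₁/V₂).
γ = 1 + ln(61.2/482) / ln(1.96/43.3) = 1.667.
γ ≈ 1.67 is close to 5/3, so the gas is monatomic.

γ ≈ 1.67; monatomic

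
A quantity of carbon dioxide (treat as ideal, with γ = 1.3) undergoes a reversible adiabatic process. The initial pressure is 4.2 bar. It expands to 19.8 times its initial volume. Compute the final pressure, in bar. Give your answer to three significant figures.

Adiabatic: P₁V₁^γ = P₂V₂^γ ⇒ P₂ = P₁ (V₁/V₂)^γ.
P₂ = 4.2 × (1/19.8)^(1.3) = 0.08661 bar.

P₂ ≈ 0.0866 bar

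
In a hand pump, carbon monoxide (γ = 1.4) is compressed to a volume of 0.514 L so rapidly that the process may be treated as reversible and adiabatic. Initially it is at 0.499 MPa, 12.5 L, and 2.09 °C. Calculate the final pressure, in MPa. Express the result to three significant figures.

Since PV^γ is constant along a reversible adiabat, P₂ = P₁ (V₁/V₂)^γ.
P₂ = 0.499 × (12.5/0.514)^(1.4) = 43.49 MPa.

P₂ ≈ 43.5 MPa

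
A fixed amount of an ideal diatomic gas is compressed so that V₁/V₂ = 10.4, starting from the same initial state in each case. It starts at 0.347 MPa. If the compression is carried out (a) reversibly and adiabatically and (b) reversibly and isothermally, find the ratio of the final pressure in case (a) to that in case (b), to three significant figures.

P_adiabatic / P_isothermal ≈ 2.55

For a diatomic ideal gas γ = 7/5.
Isothermal: P_b = P₁(V₁/V₂) = 0.347×10.4.
Adiabatic: P_a = P₁(V₁/V₂)^γ = 0.347×10.4^(7/5).
P_a/P_b = (V₁/V₂)^(γ−1) = 10.4^(2/5) = 2.552.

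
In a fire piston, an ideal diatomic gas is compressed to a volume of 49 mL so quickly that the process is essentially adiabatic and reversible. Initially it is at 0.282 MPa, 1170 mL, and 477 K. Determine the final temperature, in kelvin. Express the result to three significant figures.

T₂ ≈ 1700 K

Adiabatic: T₁V₁^(γ−1) = T₂V₂^(γ−1) ⇒ T₂ = T₁ (V₁/V₂)^(γ−1).
γ = 7/5 for a diatomic ideal gas.
T₂ = 477 × (1170/49)^(2/5) = 1697 K.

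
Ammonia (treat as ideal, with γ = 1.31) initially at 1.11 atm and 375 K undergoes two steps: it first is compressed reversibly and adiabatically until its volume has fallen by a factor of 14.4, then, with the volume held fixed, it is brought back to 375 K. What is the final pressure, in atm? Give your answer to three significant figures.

Adiabatic step (PV^γ = const): P₂ = 1.11×14.4^(1.31) = 36.54 atm; T₂ = 375×14.4^(0.31) = 857.3 K.
Isochoric: P₃ = P₂(T₃/T₂) = 36.54 × (375/857.3) = 15.98 atm.

P₃ ≈ 16.0 atm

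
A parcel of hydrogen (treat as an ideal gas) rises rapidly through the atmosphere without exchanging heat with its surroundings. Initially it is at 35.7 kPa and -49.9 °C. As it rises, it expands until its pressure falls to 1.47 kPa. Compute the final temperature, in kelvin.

Along an adiabat T P^((1−γ)/γ) is constant, so T₂ = T₁ (P₂/P₁)^((γ−1)/γ).
For a diatomic ideal gas γ = 7/5, so (γ−1)/γ = 2/7.
T₁ = -49.9 °C = 223.2 K.
T₂ = 223.2 × (1.47/35.7)^(2/7) = 89.74 K.

T₂ ≈ 89.7 K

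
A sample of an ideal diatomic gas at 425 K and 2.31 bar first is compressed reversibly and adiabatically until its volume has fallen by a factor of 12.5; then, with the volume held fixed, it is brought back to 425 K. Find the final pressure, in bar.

P₃ ≈ 28.9 bar

For a diatomic ideal gas γ = 7/5.
Adiabatic step (PV^γ = const): P₂ = 2.31×12.5^(7/5) = 79.3 bar; T₂ = 425×12.5^(2/5) = 1167 K.
Isochoric: P₃ = P₂(T₃/T₂) = 79.3 × (425/1167) = 28.88 bar.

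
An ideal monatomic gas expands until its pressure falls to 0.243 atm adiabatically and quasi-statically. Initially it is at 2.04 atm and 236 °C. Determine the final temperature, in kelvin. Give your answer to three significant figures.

T₂ ≈ 217 K

Adiabatic: T₂/T₁ = (P₂/P₁)^((γ−1)/γ).
For a monatomic ideal gas γ = 5/3, so (γ−1)/γ = 2/5.
T₁ = 236 °C = 509.1 K.
T₂ = 509.1 × (0.243/2.04)^(2/5) = 217.4 K.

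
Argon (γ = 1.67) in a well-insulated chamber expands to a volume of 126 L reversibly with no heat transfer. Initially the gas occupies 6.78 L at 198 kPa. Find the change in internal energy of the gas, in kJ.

ΔU ≈ -1.72 kJ

P₂ = P₁(V₁/V₂)^γ = 198×(6.78/126)^(1.67) = 1.504 kPa.
For a reversible adiabat, W_by_gas = (P₁V₁ − P₂V₂)/(γ−1).
W_by = (198000×0.00678 − 1504×0.126) / (0.67) = 1721 J.
Q = 0 ⇒ ΔU = −W_by = -1721 J.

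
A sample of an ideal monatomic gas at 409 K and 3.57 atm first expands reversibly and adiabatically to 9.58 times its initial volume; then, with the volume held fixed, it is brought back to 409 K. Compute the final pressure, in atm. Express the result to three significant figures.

P₃ ≈ 0.373 atm

For a monatomic ideal gas γ = 5/3.
Adiabatic step (PV^γ = const): P₂ = 3.57×(1/9.58)^(5/3) = 0.08262 atm; T₂ = 409×(1/9.58)^(2/3) = 90.67 K.
Isochoric: P₃ = P₂(T₃/T₂) = 0.08262 × (409/90.67) = 0.3727 atm.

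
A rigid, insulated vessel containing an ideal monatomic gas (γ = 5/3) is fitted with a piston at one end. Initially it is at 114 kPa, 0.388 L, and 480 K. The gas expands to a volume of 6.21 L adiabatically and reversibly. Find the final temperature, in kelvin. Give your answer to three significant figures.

T₂ ≈ 75.6 K

Adiabatic: T₁V₁^(γ−1) = T₂V₂^(γ−1) ⇒ T₂ = T₁ (V₁/V₂)^(γ−1).
T₂ = 480 × (0.388/6.21)^(2/3) = 75.58 K.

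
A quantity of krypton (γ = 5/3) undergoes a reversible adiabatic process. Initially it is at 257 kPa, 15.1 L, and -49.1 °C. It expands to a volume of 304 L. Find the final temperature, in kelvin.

Adiabatic: T₁V₁^(γ−1) = T₂V₂^(γ−1) ⇒ T₂ = T₁ (V₁/V₂)^(γ−1).
T₁ = -49.1 °C = 224 K.
T₂ = 224 × (15.1/304)^(2/3) = 30.27 K.

T₂ ≈ 30.3 K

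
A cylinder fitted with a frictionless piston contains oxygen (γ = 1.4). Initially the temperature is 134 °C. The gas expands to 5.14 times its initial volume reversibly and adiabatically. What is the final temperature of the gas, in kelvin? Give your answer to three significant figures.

T₂ ≈ 212 K

Adiabatic: T₁V₁^(γ−1) = T₂V₂^(γ−1) ⇒ T₂ = T₁ (V₁/V₂)^(γ−1).
T₁ = 134 °C = 407.1 K.
T₂ = 407.1 × (1/5.14)^(0.4) = 211.5 K.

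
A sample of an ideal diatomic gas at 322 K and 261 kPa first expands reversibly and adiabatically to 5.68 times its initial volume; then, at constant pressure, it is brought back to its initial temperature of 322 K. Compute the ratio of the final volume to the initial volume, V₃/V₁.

For a diatomic ideal gas γ = 7/5.
Adiabatic step: V₂/V₁ = 5.68; T₂ = T₁·(1/5.68)^(2/5) = 160.7 K.
Isobaric step: V₃/V₂ = T₃/T₂ = 322/160.7.
V₃/V₁ = (V₂/V₁)(V₃/V₂) = 5.68 × (322/160.7) = 11.38.

V₃/V₁ ≈ 11.4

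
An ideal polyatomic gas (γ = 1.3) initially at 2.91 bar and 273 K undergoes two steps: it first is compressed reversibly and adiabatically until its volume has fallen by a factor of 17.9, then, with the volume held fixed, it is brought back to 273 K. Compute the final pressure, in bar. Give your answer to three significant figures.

P₃ ≈ 52.1 bar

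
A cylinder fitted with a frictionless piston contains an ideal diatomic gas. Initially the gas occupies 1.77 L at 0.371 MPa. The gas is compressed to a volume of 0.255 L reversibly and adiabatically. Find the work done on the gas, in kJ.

γ = 7/5 for a diatomic ideal gas.
P₂ = P₁(V₁/V₂)^γ = 0.371×(1.77/0.255)^(7/5) = 5.59 MPa.
For a reversible adiabat, W_by_gas = (P₁V₁ − P₂V₂)/(γ−1).
W_by = (371000×0.00177 − 5.59×10^6×0.000255) / (2/5) = -1922 J.
W_on_gas = −W_by = 1922 J.

W ≈ 1.92 kJ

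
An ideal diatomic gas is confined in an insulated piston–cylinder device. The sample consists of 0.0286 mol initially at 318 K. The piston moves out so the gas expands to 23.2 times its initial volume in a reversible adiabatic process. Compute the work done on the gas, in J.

W ≈ -135 J

Adiabatic: T₁V₁^(γ−1) = T₂V₂^(γ−1) ⇒ T₂ = T₁ (V₁/V₂)^(γ−1).
γ = 7/5 for a diatomic ideal gas, so γ−1 = 2/5.
T₂ = 318 × (1/23.2)^(2/5) = 90.41 K.
Q = 0, so ΔU = W_on_gas = nCᵥΔT with Cᵥ = R/(γ−1) = 20.79 J/(mol·K).
ΔU = 0.0286 × 20.79 × (90.41 − 318) = -135.3 J.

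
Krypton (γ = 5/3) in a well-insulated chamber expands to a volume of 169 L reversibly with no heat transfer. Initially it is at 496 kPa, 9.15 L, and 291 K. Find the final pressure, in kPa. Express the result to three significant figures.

Since PV^γ is constant along a reversible adiabat, P₂ = P₁ (V₁/V₂)^γ.
P₂ = 496 × (9.15/169)^(5/3) = 3.843 kPa.

P₂ ≈ 3.84 kPa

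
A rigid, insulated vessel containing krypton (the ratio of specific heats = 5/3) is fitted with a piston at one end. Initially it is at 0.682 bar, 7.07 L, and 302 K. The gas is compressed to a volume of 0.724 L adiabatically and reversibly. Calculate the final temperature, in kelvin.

T₂ ≈ 1380 K

For a reversible adiabat TV^(γ−1) is constant, so T₂ = T₁ (V₁/V₂)^(γ−1).
T₂ = 302 × (7.07/0.724)^(2/3) = 1380 K.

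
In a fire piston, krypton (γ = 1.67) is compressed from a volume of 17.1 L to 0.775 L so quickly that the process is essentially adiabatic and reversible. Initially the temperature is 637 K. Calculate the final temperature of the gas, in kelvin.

For a reversible adiabat TV^(γ−1) is constant, so T₂ = T₁ (V₁/V₂)^(γ−1).
T₂ = 637 × (17.1/0.775)^(0.67) = 5063 K.

T₂ ≈ 5060 K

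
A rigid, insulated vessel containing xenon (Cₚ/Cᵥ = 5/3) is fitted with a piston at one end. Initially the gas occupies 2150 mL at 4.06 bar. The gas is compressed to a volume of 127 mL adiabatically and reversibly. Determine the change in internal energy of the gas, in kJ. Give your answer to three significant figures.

ΔU ≈ 7.32 kJ

P₂ = P₁(V₁/V₂)^γ = 4.06×(2150/127)^(5/3) = 453.2 bar.
For a reversible adiabat, W_by_gas = (P₁V₁ − P₂V₂)/(γ−1).
W_by = (406000×0.00215 − 4.532×10^7×0.000127) / (2/3) = -7323 J.
Q = 0 ⇒ ΔU = −W_by = 7323 J.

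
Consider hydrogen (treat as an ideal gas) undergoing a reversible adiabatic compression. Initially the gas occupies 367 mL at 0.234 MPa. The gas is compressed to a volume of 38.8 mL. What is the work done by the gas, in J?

W ≈ -313 J

γ = 7/5 for a diatomic ideal gas.
P₂ = P₁(V₁/V₂)^γ = 0.234×(367/38.8)^(7/5) = 5.437 MPa.
For a reversible adiabat, W_by_gas = (P₁V₁ − P₂V₂)/(γ−1).
W_by = (234000×0.000367 − 5.437×10^6×3.88×10^-5) / (2/5) = -312.7 J.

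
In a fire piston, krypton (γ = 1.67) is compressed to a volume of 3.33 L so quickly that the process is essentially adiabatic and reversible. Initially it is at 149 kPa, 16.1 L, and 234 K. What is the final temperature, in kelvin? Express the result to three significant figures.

Adiabatic: T₁V₁^(γ−1) = T₂V₂^(γ−1) ⇒ T₂ = T₁ (V₁/V₂)^(γ−1).
T₂ = 234 × (16.1/3.33)^(0.67) = 672.6 K.

T₂ ≈ 673 K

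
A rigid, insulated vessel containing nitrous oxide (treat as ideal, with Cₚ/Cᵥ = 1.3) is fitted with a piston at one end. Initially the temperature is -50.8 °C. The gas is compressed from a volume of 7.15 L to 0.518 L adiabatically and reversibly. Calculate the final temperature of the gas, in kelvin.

T₂ ≈ 489 K

Adiabatic: T₁V₁^(γ−1) = T₂V₂^(γ−1) ⇒ T₂ = T₁ (V₁/V₂)^(γ−1).
T₁ = -50.8 °C = 222.3 K.
T₂ = 222.3 × (7.15/0.518)^(0.3) = 488.7 K.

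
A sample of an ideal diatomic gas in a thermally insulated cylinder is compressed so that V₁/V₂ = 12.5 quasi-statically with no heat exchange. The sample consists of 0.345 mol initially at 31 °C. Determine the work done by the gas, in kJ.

W ≈ -3.81 kJ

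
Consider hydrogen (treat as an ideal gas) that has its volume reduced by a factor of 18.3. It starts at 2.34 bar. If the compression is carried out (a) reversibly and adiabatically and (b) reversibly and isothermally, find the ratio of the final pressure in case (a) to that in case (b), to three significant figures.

P_adiabatic / P_isothermal ≈ 3.20

For a diatomic ideal gas γ = 7/5.
Isothermal: P_b = P₁(V₁/V₂) = 2.34×18.3.
Adiabatic: P_a = P₁(V₁/V₂)^γ = 2.34×18.3^(7/5).
P_a/P_b = (V₁/V₂)^(γ−1) = 18.3^(2/5) = 3.199.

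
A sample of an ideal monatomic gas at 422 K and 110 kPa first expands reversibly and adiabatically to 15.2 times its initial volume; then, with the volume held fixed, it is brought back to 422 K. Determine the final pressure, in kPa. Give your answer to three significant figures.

For a monatomic ideal gas γ = 5/3.
Adiabatic step (PV^γ = const): P₂ = 110×(1/15.2)^(5/3) = 1.179 kPa; T₂ = 422×(1/15.2)^(2/3) = 68.77 K.
Isochoric: P₃ = P₂(T₃/T₂) = 1.179 × (422/68.77) = 7.237 kPa.

P₃ ≈ 7.24 kPa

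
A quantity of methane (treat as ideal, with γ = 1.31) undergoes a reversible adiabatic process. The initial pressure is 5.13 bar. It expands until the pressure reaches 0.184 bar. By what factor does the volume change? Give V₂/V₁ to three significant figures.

V₂/V₁ ≈ 12.7

From PV^γ = const, V₂/V₁ = (P₁/P₂)^(1/γ).
V₂/V₁ = (5.13/0.184)^(0.763) = 12.68.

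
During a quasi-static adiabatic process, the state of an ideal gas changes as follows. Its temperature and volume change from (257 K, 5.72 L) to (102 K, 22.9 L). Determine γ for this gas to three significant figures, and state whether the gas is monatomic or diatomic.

TV^(γ−1) = const ⇒ γ − 1 = ln(T₂/T₁) / ln(V₁/V₂).
γ = 1 + ln(102/257) / ln(5.72/22.9) = 1.666.
γ ≈ 1.67 is close to 5/3, so the gas is monatomic.

γ ≈ 1.67; monatomic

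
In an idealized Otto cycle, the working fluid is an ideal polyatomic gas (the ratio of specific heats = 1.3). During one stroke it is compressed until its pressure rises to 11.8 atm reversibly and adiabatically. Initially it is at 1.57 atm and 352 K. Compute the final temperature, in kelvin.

Adiabatic: T₂/T₁ = (P₂/P₁)^((γ−1)/γ).
T₂ = 352 × (11.8/1.57)^(0.231) = 560.7 K.

T₂ ≈ 561 K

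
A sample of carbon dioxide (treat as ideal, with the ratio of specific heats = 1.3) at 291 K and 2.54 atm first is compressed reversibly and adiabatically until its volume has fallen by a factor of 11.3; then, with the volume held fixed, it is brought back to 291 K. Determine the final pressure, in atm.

Adiabatic step (PV^γ = const): P₂ = 2.54×11.3^(1.3) = 59.41 atm; T₂ = 291×11.3^(0.3) = 602.3 K.
Isochoric: P₃ = P₂(T₃/T₂) = 59.41 × (291/602.3) = 28.7 atm.

P₃ ≈ 28.7 atm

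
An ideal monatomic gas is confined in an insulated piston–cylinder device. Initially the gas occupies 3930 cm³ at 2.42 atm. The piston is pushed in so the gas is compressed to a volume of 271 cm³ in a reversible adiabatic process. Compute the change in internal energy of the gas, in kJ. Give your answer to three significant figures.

γ = 5/3 for a monatomic ideal gas.
P₂ = P₁(V₁/V₂)^γ = 2.42×(3930/271)^(5/3) = 208.7 atm.
For a reversible adiabat, W_by_gas = (P₁V₁ − P₂V₂)/(γ−1).
W_by = (245200×0.00393 − 2.115×10^7×0.000271) / (2/3) = -7151 J.
Q = 0 ⇒ ΔU = −W_by = 7151 J.

ΔU ≈ 7.15 kJ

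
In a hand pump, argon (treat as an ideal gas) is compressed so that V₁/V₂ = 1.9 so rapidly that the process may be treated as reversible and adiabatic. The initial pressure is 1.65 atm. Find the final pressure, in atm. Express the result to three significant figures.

P₂ ≈ 4.81 atm

Since PV^γ is constant along a reversible adiabat, P₂ = P₁ (V₁/V₂)^γ.
For a monatomic ideal gas γ = 5/3.
P₂ = 1.65 × 1.9^(5/3) = 4.809 atm.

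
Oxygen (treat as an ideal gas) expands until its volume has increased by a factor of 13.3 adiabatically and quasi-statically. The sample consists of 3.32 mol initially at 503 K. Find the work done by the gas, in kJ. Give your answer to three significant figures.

For a reversible adiabat TV^(γ−1) is constant, so T₂ = T₁ (V₁/V₂)^(γ−1).
γ = 7/5 for a diatomic ideal gas, so γ−1 = 2/5.
T₂ = 503 × (1/13.3)^(2/5) = 178.7 K.
Q = 0, so ΔU = W_on_gas = nCᵥΔT with Cᵥ = R/(γ−1) = 20.79 J/(mol·K).
ΔU = 3.32 × 20.79 × (178.7 − 503) = -22380 J.
Work done by the gas = −ΔU = 22380 J.

W ≈ 22.4 kJ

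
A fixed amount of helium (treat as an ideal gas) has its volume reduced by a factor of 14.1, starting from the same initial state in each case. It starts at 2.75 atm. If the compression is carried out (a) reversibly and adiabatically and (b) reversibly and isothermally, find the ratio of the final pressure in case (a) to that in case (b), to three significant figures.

For a monatomic ideal gas γ = 5/3.
Isothermal: P_b = P₁(V₁/V₂) = 2.75×14.1.
Adiabatic: P_a = P₁(V₁/V₂)^γ = 2.75×14.1^(5/3).
P_a/P_b = (V₁/V₂)^(γ−1) = 14.1^(2/3) = 5.836.

P_adiabatic / P_isothermal ≈ 5.84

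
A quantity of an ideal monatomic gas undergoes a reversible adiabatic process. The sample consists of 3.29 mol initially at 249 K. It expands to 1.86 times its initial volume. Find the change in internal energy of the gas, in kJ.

Adiabatic: T₁V₁^(γ−1) = T₂V₂^(γ−1) ⇒ T₂ = T₁ (V₁/V₂)^(γ−1).
γ = 5/3 for a monatomic ideal gas, so γ−1 = 2/3.
T₂ = 249 × (1/1.86)^(2/3) = 164.6 K.
Q = 0, so ΔU = W_on_gas = nCᵥΔT with Cᵥ = R/(γ−1) = 12.47 J/(mol·K).
ΔU = 3.29 × 12.47 × (164.6 − 249) = -3461 J.

ΔU ≈ -3.46 kJ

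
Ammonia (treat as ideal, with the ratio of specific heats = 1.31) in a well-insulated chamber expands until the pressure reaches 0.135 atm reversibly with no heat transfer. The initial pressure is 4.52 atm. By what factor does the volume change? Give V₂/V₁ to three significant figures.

From PV^γ = const, V₂/V₁ = (P₁/P₂)^(1/γ).
V₂/V₁ = (4.52/0.135)^(0.763) = 14.59.

V₂/V₁ ≈ 14.6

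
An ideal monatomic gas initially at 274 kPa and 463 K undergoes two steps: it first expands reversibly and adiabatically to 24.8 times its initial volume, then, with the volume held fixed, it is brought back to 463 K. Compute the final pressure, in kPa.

P₃ ≈ 11.0 kPa

For a monatomic ideal gas γ = 5/3.
Adiabatic step (PV^γ = const): P₂ = 274×(1/24.8)^(5/3) = 1.299 kPa; T₂ = 463×(1/24.8)^(2/3) = 54.44 K.
Isochoric: P₃ = P₂(T₃/T₂) = 1.299 × (463/54.44) = 11.05 kPa.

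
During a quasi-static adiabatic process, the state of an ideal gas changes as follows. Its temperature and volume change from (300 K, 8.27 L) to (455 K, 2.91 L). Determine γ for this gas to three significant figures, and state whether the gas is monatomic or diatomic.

TV^(γ−1) = const ⇒ γ − 1 = ln(T₂/T₁) / ln(V₁/V₂).
γ = 1 + ln(455/300) / ln(8.27/2.91) = 1.399.
γ ≈ 1.40 is close to 7/5, so the gas is diatomic.

γ ≈ 1.40; diatomic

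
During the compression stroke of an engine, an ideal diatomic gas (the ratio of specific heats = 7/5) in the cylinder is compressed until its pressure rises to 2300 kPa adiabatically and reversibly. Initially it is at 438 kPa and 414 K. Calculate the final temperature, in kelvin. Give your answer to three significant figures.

T₂ ≈ 665 K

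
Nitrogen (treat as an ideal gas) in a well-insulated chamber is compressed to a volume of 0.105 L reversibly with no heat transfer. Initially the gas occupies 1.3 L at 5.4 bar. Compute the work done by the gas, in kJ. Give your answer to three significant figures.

W ≈ -3.05 kJ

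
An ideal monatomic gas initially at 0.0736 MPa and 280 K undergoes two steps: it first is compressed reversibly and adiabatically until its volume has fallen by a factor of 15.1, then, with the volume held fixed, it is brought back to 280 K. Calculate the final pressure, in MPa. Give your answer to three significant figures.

P₃ ≈ 1.11 MPa

For a monatomic ideal gas γ = 5/3.
Adiabatic step (PV^γ = const): P₂ = 0.0736×15.1^(5/3) = 6.79 MPa; T₂ = 280×15.1^(2/3) = 1711 K.
Isochoric: P₃ = P₂(T₃/T₂) = 6.79 × (280/1711) = 1.111 MPa.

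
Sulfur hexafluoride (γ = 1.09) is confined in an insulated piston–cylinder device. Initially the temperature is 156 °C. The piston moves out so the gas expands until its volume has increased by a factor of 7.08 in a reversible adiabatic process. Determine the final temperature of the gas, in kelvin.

Adiabatic: T₁V₁^(γ−1) = T₂V₂^(γ−1) ⇒ T₂ = T₁ (V₁/V₂)^(γ−1).
T₁ = 156 °C = 429.1 K.
T₂ = 429.1 × (1/7.08)^(0.09) = 359.8 K.

T₂ ≈ 360 K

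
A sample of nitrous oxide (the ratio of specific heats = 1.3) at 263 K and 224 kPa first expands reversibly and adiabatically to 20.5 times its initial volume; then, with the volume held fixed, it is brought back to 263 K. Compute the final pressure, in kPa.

P₃ ≈ 10.9 kPa

Adiabatic step (PV^γ = const): P₂ = 224×(1/20.5)^(1.3) = 4.415 kPa; T₂ = 263×(1/20.5)^(0.3) = 106.3 K.
Isochoric: P₃ = P₂(T₃/T₂) = 4.415 × (263/106.3) = 10.93 kPa.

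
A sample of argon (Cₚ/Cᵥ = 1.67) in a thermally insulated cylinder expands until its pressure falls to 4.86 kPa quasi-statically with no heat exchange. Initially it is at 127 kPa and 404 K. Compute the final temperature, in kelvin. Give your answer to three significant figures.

Adiabatic: T₂/T₁ = (P₂/P₁)^((γ−1)/γ).
T₂ = 404 × (4.86/127)^(0.401) = 109.1 K.

T₂ ≈ 109 K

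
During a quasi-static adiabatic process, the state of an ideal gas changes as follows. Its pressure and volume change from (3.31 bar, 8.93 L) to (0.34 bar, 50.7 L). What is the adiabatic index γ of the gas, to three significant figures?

PV^γ = const ⇒ γ = ln(P₂/P₁) / ln(V₁/V₂).
γ = ln(0.34/3.31) / ln(8.93/50.7) = 1.311.

γ ≈ 1.31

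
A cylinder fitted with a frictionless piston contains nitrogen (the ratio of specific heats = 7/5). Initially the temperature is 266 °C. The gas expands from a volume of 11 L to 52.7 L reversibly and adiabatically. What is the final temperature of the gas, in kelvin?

For a reversible adiabat TV^(γ−1) is constant, so T₂ = T₁ (V₁/V₂)^(γ−1).
T₁ = 266 °C = 539.1 K.
T₂ = 539.1 × (11/52.7)^(2/5) = 288.1 K.

T₂ ≈ 288 K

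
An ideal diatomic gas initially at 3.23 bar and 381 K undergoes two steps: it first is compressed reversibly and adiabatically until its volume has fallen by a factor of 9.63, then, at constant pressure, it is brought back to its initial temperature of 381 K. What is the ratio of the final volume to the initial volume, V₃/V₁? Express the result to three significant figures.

For a diatomic ideal gas γ = 7/5.
Adiabatic step: V₂/V₁ = 0.1038; T₂ = T₁·9.63^(2/5) = 942.7 K.
Isobaric step: V₃/V₂ = T₃/T₂ = 381/942.7.
V₃/V₁ = (V₂/V₁)(V₃/V₂) = 0.1038 × (381/942.7) = 0.04197.

V₃/V₁ ≈ 0.0420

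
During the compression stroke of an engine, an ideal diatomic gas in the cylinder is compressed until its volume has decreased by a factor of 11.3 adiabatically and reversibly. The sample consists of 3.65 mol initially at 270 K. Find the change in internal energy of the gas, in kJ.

ΔU ≈ 33.5 kJ

For a reversible adiabat TV^(γ−1) is constant, so T₂ = T₁ (V₁/V₂)^(γ−1).
γ = 7/5 for a diatomic ideal gas, so γ−1 = 2/5.
T₂ = 270 × 11.3^(2/5) = 712.2 K.
Q = 0, so ΔU = W_on_gas = nCᵥΔT with Cᵥ = R/(γ−1) = 20.79 J/(mol·K).
ΔU = 3.65 × 20.79 × (712.2 − 270) = 33550 J.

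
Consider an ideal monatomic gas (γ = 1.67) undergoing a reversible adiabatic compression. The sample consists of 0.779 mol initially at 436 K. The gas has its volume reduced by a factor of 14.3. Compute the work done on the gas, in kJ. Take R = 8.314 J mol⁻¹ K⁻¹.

For a reversible adiabat TV^(γ−1) is constant, so T₂ = T₁ (V₁/V₂)^(γ−1).
T₂ = 436 × 14.3^(0.67) = 2592 K.
Q = 0, so ΔU = W_on_gas = nCᵥΔT with Cᵥ = R/(γ−1) = 12.41 J/(mol·K).
ΔU = 0.779 × 12.41 × (2592 − 436) = 20840 J.

W ≈ 20.8 kJ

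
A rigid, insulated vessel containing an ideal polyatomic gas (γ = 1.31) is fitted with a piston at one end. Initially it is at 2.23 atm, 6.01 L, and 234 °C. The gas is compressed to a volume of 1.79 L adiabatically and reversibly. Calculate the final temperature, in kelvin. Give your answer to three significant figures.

T₂ ≈ 738 K

For a reversible adiabat TV^(γ−1) is constant, so T₂ = T₁ (V₁/V₂)^(γ−1).
T₁ = 234 °C = 507.1 K.
T₂ = 507.1 × (6.01/1.79)^(0.31) = 738.2 K.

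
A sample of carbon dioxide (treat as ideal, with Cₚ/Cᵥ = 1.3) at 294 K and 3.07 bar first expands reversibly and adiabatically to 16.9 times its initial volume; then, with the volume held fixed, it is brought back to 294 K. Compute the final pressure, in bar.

P₃ ≈ 0.182 bar

Adiabatic step (PV^γ = const): P₂ = 3.07×(1/16.9)^(1.3) = 0.07778 bar; T₂ = 294×(1/16.9)^(0.3) = 125.9 K.
Isochoric: P₃ = P₂(T₃/T₂) = 0.07778 × (294/125.9) = 0.1817 bar.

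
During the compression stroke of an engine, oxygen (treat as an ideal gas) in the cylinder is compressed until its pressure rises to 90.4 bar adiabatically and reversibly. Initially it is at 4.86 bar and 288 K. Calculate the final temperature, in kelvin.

T₂ ≈ 664 K

Along an adiabat T P^((1−γ)/γ) is constant, so T₂ = T₁ (P₂/P₁)^((γ−1)/γ).
For a diatomic ideal gas γ = 7/5, so (γ−1)/γ = 2/7.
T₂ = 288 × (90.4/4.86)^(2/7) = 663.9 K.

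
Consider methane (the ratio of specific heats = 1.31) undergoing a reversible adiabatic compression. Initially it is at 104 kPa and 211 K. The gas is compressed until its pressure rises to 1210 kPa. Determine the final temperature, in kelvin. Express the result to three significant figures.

Adiabatic: T₂/T₁ = (P₂/P₁)^((γ−1)/γ).
T₂ = 211 × (1210/104)^(0.237) = 377.1 K.

T₂ ≈ 377 K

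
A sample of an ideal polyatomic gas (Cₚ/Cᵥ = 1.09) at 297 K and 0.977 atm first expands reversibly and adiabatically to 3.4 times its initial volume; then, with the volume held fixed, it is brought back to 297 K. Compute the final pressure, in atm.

P₃ ≈ 0.287 atm

Adiabatic step (PV^γ = const): P₂ = 0.977×(1/3.4)^(1.09) = 0.2574 atm; T₂ = 297×(1/3.4)^(0.09) = 266 K.
Isochoric: P₃ = P₂(T₃/T₂) = 0.2574 × (297/266) = 0.2874 atm.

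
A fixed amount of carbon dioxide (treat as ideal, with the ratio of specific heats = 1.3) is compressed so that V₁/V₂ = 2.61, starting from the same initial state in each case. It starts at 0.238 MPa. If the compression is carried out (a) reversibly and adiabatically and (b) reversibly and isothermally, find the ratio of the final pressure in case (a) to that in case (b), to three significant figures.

P_adiabatic / P_isothermal ≈ 1.33

Isothermal: P_b = P₁(V₁/V₂) = 0.238×2.61.
Adiabatic: P_a = P₁(V₁/V₂)^γ = 0.238×2.61^(1.3).
P_a/P_b = (V₁/V₂)^(γ−1) = 2.61^(0.3) = 1.333.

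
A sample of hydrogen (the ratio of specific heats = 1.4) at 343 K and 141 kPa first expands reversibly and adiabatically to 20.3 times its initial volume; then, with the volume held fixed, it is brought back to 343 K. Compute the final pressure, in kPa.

Adiabatic step (PV^γ = const): P₂ = 141×(1/20.3)^(1.4) = 2.083 kPa; T₂ = 343×(1/20.3)^(0.4) = 102.9 K.
Isochoric: P₃ = P₂(T₃/T₂) = 2.083 × (343/102.9) = 6.946 kPa.

P₃ ≈ 6.95 kPa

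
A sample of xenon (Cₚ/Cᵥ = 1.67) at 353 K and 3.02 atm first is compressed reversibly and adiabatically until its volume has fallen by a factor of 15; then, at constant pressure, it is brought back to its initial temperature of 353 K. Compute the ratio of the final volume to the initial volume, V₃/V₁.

V₃/V₁ ≈ 0.0109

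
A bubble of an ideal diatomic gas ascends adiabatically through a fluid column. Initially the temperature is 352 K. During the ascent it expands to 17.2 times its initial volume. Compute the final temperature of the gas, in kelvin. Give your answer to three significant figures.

Adiabatic: T₁V₁^(γ−1) = T₂V₂^(γ−1) ⇒ T₂ = T₁ (V₁/V₂)^(γ−1).
For a diatomic ideal gas γ = 7/5, so γ−1 = 2/5.
T₂ = 352 × (1/17.2)^(2/5) = 112.8 K.

T₂ ≈ 113 K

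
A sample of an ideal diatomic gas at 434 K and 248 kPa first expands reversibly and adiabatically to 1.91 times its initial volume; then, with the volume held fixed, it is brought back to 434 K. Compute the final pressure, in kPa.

P₃ ≈ 130 kPa

For a diatomic ideal gas γ = 7/5.
Adiabatic step (PV^γ = const): P₂ = 248×(1/1.91)^(7/5) = 100.2 kPa; T₂ = 434×(1/1.91)^(2/5) = 335 K.
Isochoric: P₃ = P₂(T₃/T₂) = 100.2 × (434/335) = 129.8 kPa.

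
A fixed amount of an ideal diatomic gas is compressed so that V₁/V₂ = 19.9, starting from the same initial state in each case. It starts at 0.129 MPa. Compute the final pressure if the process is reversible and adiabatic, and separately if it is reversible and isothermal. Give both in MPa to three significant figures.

adiabatic: 8.49 MPa; isothermal: 2.57 MPa

For a diatomic ideal gas γ = 7/5.
Isothermal: P₂ = P₁(V₁/V₂) = 0.129×19.9 = 2.567 MPa.
Adiabatic: P₂ = P₁(V₁/V₂)^γ = 0.129×19.9^(7/5) = 8.491 MPa.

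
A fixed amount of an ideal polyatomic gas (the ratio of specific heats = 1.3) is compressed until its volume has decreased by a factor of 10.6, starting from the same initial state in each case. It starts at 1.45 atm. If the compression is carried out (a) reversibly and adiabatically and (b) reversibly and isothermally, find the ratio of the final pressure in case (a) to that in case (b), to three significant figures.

P_adiabatic / P_isothermal ≈ 2.03

Isothermal: P_b = P₁(V₁/V₂) = 1.45×10.6.
Adiabatic: P_a = P₁(V₁/V₂)^γ = 1.45×10.6^(1.3).
P_a/P_b = (V₁/V₂)^(γ−1) = 10.6^(0.3) = 2.03.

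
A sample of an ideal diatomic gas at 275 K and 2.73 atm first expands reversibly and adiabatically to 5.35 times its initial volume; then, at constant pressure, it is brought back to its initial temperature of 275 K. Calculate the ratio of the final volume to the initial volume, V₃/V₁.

V₃/V₁ ≈ 10.5

For a diatomic ideal gas γ = 7/5.
Adiabatic step: V₂/V₁ = 5.35; T₂ = T₁·(1/5.35)^(2/5) = 140.6 K.
Isobaric step: V₃/V₂ = T₃/T₂ = 275/140.6.
V₃/V₁ = (V₂/V₁)(V₃/V₂) = 5.35 × (275/140.6) = 10.46.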